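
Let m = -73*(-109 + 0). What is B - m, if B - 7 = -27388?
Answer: -35338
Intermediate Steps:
m = 7957 (m = -73*(-109) = 7957)
B = -27381 (B = 7 - 27388 = -27381)
B - m = -27381 - 1*7957 = -27381 - 7957 = -35338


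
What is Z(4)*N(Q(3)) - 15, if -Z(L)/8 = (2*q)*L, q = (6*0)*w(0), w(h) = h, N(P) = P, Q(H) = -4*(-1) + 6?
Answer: -15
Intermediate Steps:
Q(H) = 10 (Q(H) = 4 + 6 = 10)
q = 0 (q = (6*0)*0 = 0*0 = 0)
Z(L) = 0 (Z(L) = -8*2*0*L = -0*L = -8*0 = 0)
Z(4)*N(Q(3)) - 15 = 0*10 - 15 = 0 - 15 = -15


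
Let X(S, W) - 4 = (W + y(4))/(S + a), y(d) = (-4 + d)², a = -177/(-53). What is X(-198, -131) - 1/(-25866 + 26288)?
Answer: 20334725/4353774 ≈ 4.6706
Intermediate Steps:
a = 177/53 (a = -177*(-1/53) = 177/53 ≈ 3.3396)
X(S, W) = 4 + W/(177/53 + S) (X(S, W) = 4 + (W + (-4 + 4)²)/(S + 177/53) = 4 + (W + 0²)/(177/53 + S) = 4 + (W + 0)/(177/53 + S) = 4 + W/(177/53 + S))
X(-198, -131) - 1/(-25866 + 26288) = (708 + 53*(-131) + 212*(-198))/(177 + 53*(-198)) - 1/(-25866 + 26288) = (708 - 6943 - 41976)/(177 - 10494) - 1/422 = -48211/(-10317) - 1*1/422 = -1/10317*(-48211) - 1/422 = 48211/10317 - 1/422 = 20334725/4353774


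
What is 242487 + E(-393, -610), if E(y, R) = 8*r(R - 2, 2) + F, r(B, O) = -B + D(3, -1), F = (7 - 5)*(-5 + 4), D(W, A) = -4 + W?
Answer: 247373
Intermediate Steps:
F = -2 (F = 2*(-1) = -2)
r(B, O) = -1 - B (r(B, O) = -B + (-4 + 3) = -B - 1 = -1 - B)
E(y, R) = 6 - 8*R (E(y, R) = 8*(-1 - (R - 2)) - 2 = 8*(-1 - (-2 + R)) - 2 = 8*(-1 + (2 - R)) - 2 = 8*(1 - R) - 2 = (8 - 8*R) - 2 = 6 - 8*R)
242487 + E(-393, -610) = 242487 + (6 - 8*(-610)) = 242487 + (6 + 4880) = 242487 + 4886 = 247373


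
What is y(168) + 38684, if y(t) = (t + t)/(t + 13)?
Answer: 7002140/181 ≈ 38686.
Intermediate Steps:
y(t) = 2*t/(13 + t) (y(t) = (2*t)/(13 + t) = 2*t/(13 + t))
y(168) + 38684 = 2*168/(13 + 168) + 38684 = 2*168/181 + 38684 = 2*168*(1/181) + 38684 = 336/181 + 38684 = 7002140/181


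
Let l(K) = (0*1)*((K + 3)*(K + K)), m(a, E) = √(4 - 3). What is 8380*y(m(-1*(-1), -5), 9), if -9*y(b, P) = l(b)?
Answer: 0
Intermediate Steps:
m(a, E) = 1 (m(a, E) = √1 = 1)
l(K) = 0 (l(K) = 0*((3 + K)*(2*K)) = 0*(2*K*(3 + K)) = 0)
y(b, P) = 0 (y(b, P) = -⅑*0 = 0)
8380*y(m(-1*(-1), -5), 9) = 8380*0 = 0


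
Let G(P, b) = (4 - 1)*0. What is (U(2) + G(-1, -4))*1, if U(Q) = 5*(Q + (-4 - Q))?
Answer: -20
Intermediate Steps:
U(Q) = -20 (U(Q) = 5*(-4) = -20)
G(P, b) = 0 (G(P, b) = 3*0 = 0)
(U(2) + G(-1, -4))*1 = (-20 + 0)*1 = -20*1 = -20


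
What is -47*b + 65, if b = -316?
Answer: 14917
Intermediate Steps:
-47*b + 65 = -47*(-316) + 65 = 14852 + 65 = 14917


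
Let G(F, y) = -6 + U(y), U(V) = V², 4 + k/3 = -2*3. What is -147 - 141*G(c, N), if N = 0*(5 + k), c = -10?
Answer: 699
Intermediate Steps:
k = -30 (k = -12 + 3*(-2*3) = -12 + 3*(-6) = -12 - 18 = -30)
N = 0 (N = 0*(5 - 30) = 0*(-25) = 0)
G(F, y) = -6 + y²
-147 - 141*G(c, N) = -147 - 141*(-6 + 0²) = -147 - 141*(-6 + 0) = -147 - 141*(-6) = -147 + 846 = 699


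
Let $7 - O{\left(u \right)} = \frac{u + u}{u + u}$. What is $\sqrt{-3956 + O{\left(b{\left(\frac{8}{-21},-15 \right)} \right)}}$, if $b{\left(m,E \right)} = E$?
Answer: $5 i \sqrt{158} \approx 62.849 i$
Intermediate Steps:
$O{\left(u \right)} = 6$ ($O{\left(u \right)} = 7 - \frac{u + u}{u + u} = 7 - \frac{2 u}{2 u} = 7 - 2 u \frac{1}{2 u} = 7 - 1 = 6$)
$\sqrt{-3956 + O{\left(b{\left(\frac{8}{-21},-15 \right)} \right)}} = \sqrt{-3956 + 6} = \sqrt{-3950} = 5 i \sqrt{158}$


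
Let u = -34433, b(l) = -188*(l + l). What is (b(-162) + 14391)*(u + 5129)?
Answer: -2206679112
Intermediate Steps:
b(l) = -376*l
(b(-162) + 14391)*(u + 5129) = (-376*(-162) + 14391)*(-34433 + 5129) = (60912 + 14391)*(-29304) = 75303*(-29304) = -2206679112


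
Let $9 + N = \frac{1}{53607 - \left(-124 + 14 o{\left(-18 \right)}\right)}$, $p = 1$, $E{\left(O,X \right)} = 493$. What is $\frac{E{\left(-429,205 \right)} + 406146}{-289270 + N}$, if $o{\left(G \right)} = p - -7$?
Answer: $- \frac{21803576541}{15510850700} \approx -1.4057$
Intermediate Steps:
$o{\left(G \right)} = 8$ ($o{\left(G \right)} = 1 - -7 = 1 + 7 = 8$)
$N = - \frac{482570}{53619}$ ($N = -9 + \frac{1}{53607 + \left(\left(-14\right) 8 + 124\right)} = -9 + \frac{1}{53607 + \left(-112 + 124\right)} = -9 + \frac{1}{53607 + 12} = -9 + \frac{1}{53619} = - \frac{482570}{53619} \approx -9.0$)
$\frac{E{\left(-429,205 \right)} + 406146}{-289270 + N} = \frac{493 + 406146}{-289270 - \frac{482570}{53619}} = \frac{406639}{- \frac{15510850700}{53619}} = 406639 \left(- \frac{53619}{15510850700}\right) = - \frac{21803576541}{15510850700}$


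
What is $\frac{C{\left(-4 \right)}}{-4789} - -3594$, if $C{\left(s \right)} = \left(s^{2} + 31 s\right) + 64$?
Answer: $\frac{17211710}{4789} \approx 3594.0$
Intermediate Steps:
$C{\left(s \right)} = 64 + s^{2} + 31 s$
$\frac{C{\left(-4 \right)}}{-4789} - -3594 = \frac{64 + \left(-4\right)^{2} + 31 \left(-4\right)}{-4789} - -3594 = \left(64 + 16 - 124\right) \left(- \frac{1}{4789}\right) + 3594 = \left(-44\right) \left(- \frac{1}{4789}\right) + 3594 = \frac{44}{4789} + 3594 = \frac{17211710}{4789}$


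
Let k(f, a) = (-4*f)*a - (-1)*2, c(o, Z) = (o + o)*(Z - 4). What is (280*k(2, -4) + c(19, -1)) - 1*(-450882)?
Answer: 460212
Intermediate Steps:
c(o, Z) = 2*o*(-4 + Z) (c(o, Z) = (2*o)*(-4 + Z) = 2*o*(-4 + Z))
k(f, a) = 2 - 4*a*f (k(f, a) = -4*a*f - 1*(-2) = -4*a*f + 2 = 2 - 4*a*f)
(280*k(2, -4) + c(19, -1)) - 1*(-450882) = (280*(2 - 4*(-4)*2) + 2*19*(-4 - 1)) - 1*(-450882) = (280*(2 + 32) + 2*19*(-5)) + 450882 = (280*34 - 190) + 450882 = (9520 - 190) + 450882 = 9330 + 450882 = 460212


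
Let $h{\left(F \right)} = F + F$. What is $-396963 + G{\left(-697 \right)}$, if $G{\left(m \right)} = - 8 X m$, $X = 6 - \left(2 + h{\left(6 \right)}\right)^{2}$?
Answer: $-1456403$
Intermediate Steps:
$h{\left(F \right)} = 2 F$
$X = -190$ ($X = 6 - \left(2 + 2 \cdot 6\right)^{2} = 6 - \left(2 + 12\right)^{2} = 6 - 14^{2} = 6 - 196 = -190$)
$G{\left(m \right)} = 1520 m$ ($G{\left(m \right)} = \left(-8\right) \left(-190\right) m = 1520 m$)
$-396963 + G{\left(-697 \right)} = -396963 + 1520 \left(-697\right) = -396963 - 1059440 = -1456403$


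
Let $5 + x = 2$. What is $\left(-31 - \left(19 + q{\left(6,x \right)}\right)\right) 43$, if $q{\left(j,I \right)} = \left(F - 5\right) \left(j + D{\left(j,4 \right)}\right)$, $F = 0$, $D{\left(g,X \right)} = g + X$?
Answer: $1290$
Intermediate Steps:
$D{\left(g,X \right)} = X + g$
$x = -3$ ($x = -5 + 2 = -3$)
$q{\left(j,I \right)} = -20 - 10 j$ ($q{\left(j,I \right)} = \left(0 - 5\right) \left(j + \left(4 + j\right)\right) = - 5 \left(4 + 2 j\right) = -20 - 10 j$)
$\left(-31 - \left(19 + q{\left(6,x \right)}\right)\right) 43 = \left(-31 - \left(-1 - 60\right)\right) 43 = \left(-31 - -61\right) 43 = \left(-31 + \left(-19 + 80\right)\right) 43 = \left(-31 + 61\right) 43 = 30 \cdot 43 = 1290$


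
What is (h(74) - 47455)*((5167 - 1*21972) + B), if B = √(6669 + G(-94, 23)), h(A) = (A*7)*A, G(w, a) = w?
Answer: 153312015 - 45615*√263 ≈ 1.5257e+8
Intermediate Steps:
h(A) = 7*A² (h(A) = (7*A)*A = 7*A²)
B = 5*√263 (B = √(6669 - 94) = √6575 = 5*√263 ≈ 81.086)
(h(74) - 47455)*((5167 - 1*21972) + B) = (7*74² - 47455)*((5167 - 1*21972) + 5*√263) = (7*5476 - 47455)*((5167 - 21972) + 5*√263) = (38332 - 47455)*(-16805 + 5*√263) = -9123*(-16805 + 5*√263) = 153312015 - 45615*√263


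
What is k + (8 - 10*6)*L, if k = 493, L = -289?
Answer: 15521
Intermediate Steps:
k + (8 - 10*6)*L = 493 + (8 - 10*6)*(-289) = 493 + (8 - 60)*(-289) = 493 - 52*(-289) = 493 + 15028 = 15521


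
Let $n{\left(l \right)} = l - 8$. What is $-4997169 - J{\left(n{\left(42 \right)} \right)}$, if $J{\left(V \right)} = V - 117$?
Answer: $-4997086$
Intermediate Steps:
$n{\left(l \right)} = -8 + l$ ($n{\left(l \right)} = l - 8 = -8 + l$)
$J{\left(V \right)} = -117 + V$ ($J{\left(V \right)} = V - 117 = -117 + V$)
$-4997169 - J{\left(n{\left(42 \right)} \right)} = -4997169 - \left(-117 + \left(-8 + 42\right)\right) = -4997169 - \left(-117 + 34\right) = -4997169 - -83 = -4997169 + 83 = -4997086$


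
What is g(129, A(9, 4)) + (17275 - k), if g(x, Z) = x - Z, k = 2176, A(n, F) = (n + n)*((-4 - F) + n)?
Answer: 15210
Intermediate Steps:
A(n, F) = 2*n*(-4 + n - F) (A(n, F) = (2*n)*(-4 + n - F) = 2*n*(-4 + n - F))
g(129, A(9, 4)) + (17275 - k) = (129 - 2*9*(-4 + 9 - 1*4)) + (17275 - 1*2176) = (129 - 2*9*(-4 + 9 - 4)) + (17275 - 2176) = (129 - 2*9) + 15099 = (129 - 1*18) + 15099 = (129 - 18) + 15099 = 111 + 15099 = 15210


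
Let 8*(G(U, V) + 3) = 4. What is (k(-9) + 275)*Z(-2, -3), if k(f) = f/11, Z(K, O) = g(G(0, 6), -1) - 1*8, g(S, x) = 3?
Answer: -15080/11 ≈ -1370.9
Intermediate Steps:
G(U, V) = -5/2 (G(U, V) = -3 + (⅛)*4 = -3 + ½ = -5/2)
Z(K, O) = -5 (Z(K, O) = 3 - 1*8 = 3 - 8 = -5)
k(f) = f/11 (k(f) = f*(1/11) = f/11)
(k(-9) + 275)*Z(-2, -3) = ((1/11)*(-9) + 275)*(-5) = (-9/11 + 275)*(-5) = (3016/11)*(-5) = -15080/11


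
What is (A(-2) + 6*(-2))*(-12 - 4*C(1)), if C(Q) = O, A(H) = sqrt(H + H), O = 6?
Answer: 432 - 72*I ≈ 432.0 - 72.0*I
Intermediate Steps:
A(H) = sqrt(2)*sqrt(H) (A(H) = sqrt(2*H) = sqrt(2)*sqrt(H))
C(Q) = 6
(A(-2) + 6*(-2))*(-12 - 4*C(1)) = (sqrt(2)*sqrt(-2) + 6*(-2))*(-12 - 4*6) = (sqrt(2)*(I*sqrt(2)) - 12)*(-12 - 24) = (2*I - 12)*(-36) = (-12 + 2*I)*(-36) = 432 - 72*I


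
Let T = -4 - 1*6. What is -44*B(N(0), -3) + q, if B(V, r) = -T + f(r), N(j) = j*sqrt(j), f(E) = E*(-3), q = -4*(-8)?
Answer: -804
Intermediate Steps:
q = 32
T = -10 (T = -4 - 6 = -10)
f(E) = -3*E
N(j) = j**(3/2)
B(V, r) = 10 - 3*r (B(V, r) = -1*(-10) - 3*r = 10 - 3*r)
-44*B(N(0), -3) + q = -44*(10 - 3*(-3)) + 32 = -44*(10 + 9) + 32 = -44*19 + 32 = -836 + 32 = -804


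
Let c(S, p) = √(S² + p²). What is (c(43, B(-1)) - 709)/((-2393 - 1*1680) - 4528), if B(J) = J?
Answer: 709/8601 - 5*√74/8601 ≈ 0.077432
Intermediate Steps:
(c(43, B(-1)) - 709)/((-2393 - 1*1680) - 4528) = (√(43² + (-1)²) - 709)/((-2393 - 1*1680) - 4528) = (√(1849 + 1) - 709)/((-2393 - 1680) - 4528) = (√1850 - 709)/(-4073 - 4528) = (5*√74 - 709)/(-8601) = (-709 + 5*√74)*(-1/8601) = 709/8601 - 5*√74/8601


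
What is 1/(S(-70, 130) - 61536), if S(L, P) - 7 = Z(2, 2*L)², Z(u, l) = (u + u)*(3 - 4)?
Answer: -1/61513 ≈ -1.6257e-5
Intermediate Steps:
Z(u, l) = -2*u (Z(u, l) = (2*u)*(-1) = -2*u)
S(L, P) = 23 (S(L, P) = 7 + (-2*2)² = 7 + (-4)² = 7 + 16 = 23)
1/(S(-70, 130) - 61536) = 1/(23 - 61536) = 1/(-61513) = -1/61513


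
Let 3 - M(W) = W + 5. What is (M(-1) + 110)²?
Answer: 11881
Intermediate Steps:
M(W) = -2 - W (M(W) = 3 - (W + 5) = 3 - (5 + W) = 3 + (-5 - W) = -2 - W)
(M(-1) + 110)² = ((-2 - 1*(-1)) + 110)² = ((-2 + 1) + 110)² = (-1 + 110)² = 109² = 11881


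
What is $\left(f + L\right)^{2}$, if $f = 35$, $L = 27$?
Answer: $3844$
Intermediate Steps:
$\left(f + L\right)^{2} = \left(35 + 27\right)^{2} = 62^{2} = 3844$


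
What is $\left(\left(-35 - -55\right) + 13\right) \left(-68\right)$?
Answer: $-2244$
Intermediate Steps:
$\left(\left(-35 - -55\right) + 13\right) \left(-68\right) = \left(\left(-35 + 55\right) + 13\right) \left(-68\right) = \left(20 + 13\right) \left(-68\right) = 33 \left(-68\right) = -2244$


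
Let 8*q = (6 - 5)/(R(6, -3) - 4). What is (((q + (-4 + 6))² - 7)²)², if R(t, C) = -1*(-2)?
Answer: 476874494721/4294967296 ≈ 111.03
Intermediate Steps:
R(t, C) = 2
q = -1/16 (q = ((6 - 5)/(2 - 4))/8 = (1/(-2))/8 = (1*(-½))/8 = (⅛)*(-½) = -1/16 ≈ -0.062500)
(((q + (-4 + 6))² - 7)²)² = (((-1/16 + (-4 + 6))² - 7)²)² = (((-1/16 + 2)² - 7)²)² = (((31/16)² - 7)²)² = ((961/256 - 7)²)² = ((-831/256)²)² = (690561/65536)² = 476874494721/4294967296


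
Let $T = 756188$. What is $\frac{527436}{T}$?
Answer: $\frac{131859}{189047} \approx 0.69749$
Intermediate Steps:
$\frac{527436}{T} = \frac{527436}{756188} = 527436 \cdot \frac{1}{756188} = \frac{131859}{189047}$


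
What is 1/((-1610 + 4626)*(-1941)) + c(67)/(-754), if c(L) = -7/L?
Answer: 54281/392221752 ≈ 0.00013839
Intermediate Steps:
1/((-1610 + 4626)*(-1941)) + c(67)/(-754) = 1/((-1610 + 4626)*(-1941)) - 7/67/(-754) = -1/1941/3016 - 7*1/67*(-1/754) = (1/3016)*(-1/1941) - 7/67*(-1/754) = -1/5854056 + 7/50518 = 54281/392221752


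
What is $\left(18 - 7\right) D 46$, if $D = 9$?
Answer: $4554$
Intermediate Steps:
$\left(18 - 7\right) D 46 = \left(18 - 7\right) 9 \cdot 46 = 11 \cdot 9 \cdot 46 = 99 \cdot 46 = 4554$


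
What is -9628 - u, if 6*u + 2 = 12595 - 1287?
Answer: -34537/3 ≈ -11512.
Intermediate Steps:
u = 5653/3 (u = -1/3 + (12595 - 1287)/6 = -1/3 + (1/6)*11308 = -1/3 + 5654/3 = 5653/3 ≈ 1884.3)
-9628 - u = -9628 - 1*5653/3 = -9628 - 5653/3 = -34537/3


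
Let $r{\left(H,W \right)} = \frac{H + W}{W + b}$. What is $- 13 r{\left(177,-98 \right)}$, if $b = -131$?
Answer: $\frac{1027}{229} \approx 4.4847$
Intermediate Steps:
$r{\left(H,W \right)} = \frac{H + W}{-131 + W}$ ($r{\left(H,W \right)} = \frac{H + W}{W - 131} = \frac{H + W}{-131 + W}$)
$- 13 r{\left(177,-98 \right)} = - 13 \frac{177 - 98}{-131 - 98} = - 13 \frac{1}{-229} \cdot 79 = - 13 \left(\left(- \frac{1}{229}\right) 79\right) = \left(-13\right) \left(- \frac{79}{229}\right) = \frac{1027}{229}$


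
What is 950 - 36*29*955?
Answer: -996070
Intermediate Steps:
950 - 36*29*955 = 950 - 1044*955 = 950 - 997020 = -996070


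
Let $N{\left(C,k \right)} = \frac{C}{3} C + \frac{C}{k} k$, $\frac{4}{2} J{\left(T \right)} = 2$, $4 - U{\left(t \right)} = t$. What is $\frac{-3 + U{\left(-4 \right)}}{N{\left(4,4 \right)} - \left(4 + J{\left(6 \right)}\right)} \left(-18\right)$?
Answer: $- \frac{270}{13} \approx -20.769$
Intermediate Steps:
$U{\left(t \right)} = 4 - t$
$J{\left(T \right)} = 1$ ($J{\left(T \right)} = \frac{1}{2} \cdot 2 = 1$)
$N{\left(C,k \right)} = C + \frac{C^{2}}{3}$ ($N{\left(C,k \right)} = C \frac{1}{3} C + C = \frac{C}{3} C + C = \frac{C^{2}}{3} + C = C + \frac{C^{2}}{3}$)
$\frac{-3 + U{\left(-4 \right)}}{N{\left(4,4 \right)} - \left(4 + J{\left(6 \right)}\right)} \left(-18\right) = \frac{-3 + \left(4 - -4\right)}{\frac{1}{3} \cdot 4 \left(3 + 4\right) - 5} \left(-18\right) = \frac{-3 + \left(4 + 4\right)}{\frac{1}{3} \cdot 4 \cdot 7 - 5} \left(-18\right) = \frac{-3 + 8}{\frac{28}{3} - 5} \left(-18\right) = \frac{5}{\frac{13}{3}} \left(-18\right) = 5 \cdot \frac{3}{13} \left(-18\right) = \frac{15}{13} \left(-18\right) = - \frac{270}{13}$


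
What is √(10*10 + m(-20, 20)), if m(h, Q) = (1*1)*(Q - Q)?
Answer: 10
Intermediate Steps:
m(h, Q) = 0 (m(h, Q) = 1*0 = 0)
√(10*10 + m(-20, 20)) = √(10*10 + 0) = √(100 + 0) = √100 = 10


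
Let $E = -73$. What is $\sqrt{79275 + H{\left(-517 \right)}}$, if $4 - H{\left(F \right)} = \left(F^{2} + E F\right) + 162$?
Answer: $i \sqrt{225913} \approx 475.3 i$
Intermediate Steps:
$H{\left(F \right)} = -158 - F^{2} + 73 F$ ($H{\left(F \right)} = 4 - \left(\left(F^{2} - 73 F\right) + 162\right) = 4 - \left(162 + F^{2} - 73 F\right) = -158 - F^{2} + 73 F$)
$\sqrt{79275 + H{\left(-517 \right)}} = \sqrt{79275 - 305188} = \sqrt{-225913} = i \sqrt{225913}$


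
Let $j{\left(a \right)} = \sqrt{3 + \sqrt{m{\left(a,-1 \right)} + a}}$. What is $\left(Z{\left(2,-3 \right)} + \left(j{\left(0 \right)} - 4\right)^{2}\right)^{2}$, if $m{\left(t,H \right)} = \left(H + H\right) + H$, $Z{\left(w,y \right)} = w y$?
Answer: $\left(6 - \left(4 - \sqrt{3 + i \sqrt{3}}\right)^{2}\right)^{2} \approx -2.5907 + 5.8657 i$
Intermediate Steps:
$m{\left(t,H \right)} = 3 H$ ($m{\left(t,H \right)} = 2 H + H = 3 H$)
$j{\left(a \right)} = \sqrt{3 + \sqrt{-3 + a}}$ ($j{\left(a \right)} = \sqrt{3 + \sqrt{3 \left(-1\right) + a}} = \sqrt{3 + \sqrt{-3 + a}}$)
$\left(Z{\left(2,-3 \right)} + \left(j{\left(0 \right)} - 4\right)^{2}\right)^{2} = \left(2 \left(-3\right) + \left(\sqrt{3 + \sqrt{-3 + 0}} - 4\right)^{2}\right)^{2} = \left(-6 + \left(\sqrt{3 + \sqrt{-3}} - 4\right)^{2}\right)^{2} = \left(-6 + \left(\sqrt{3 + i \sqrt{3}} - 4\right)^{2}\right)^{2} = \left(-6 + \left(-4 + \sqrt{3 + i \sqrt{3}}\right)^{2}\right)^{2}$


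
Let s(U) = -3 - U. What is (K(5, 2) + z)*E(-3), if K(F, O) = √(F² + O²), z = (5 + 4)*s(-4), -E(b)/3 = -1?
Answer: 27 + 3*√29 ≈ 43.156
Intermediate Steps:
E(b) = 3 (E(b) = -3*(-1) = 3)
z = 9 (z = (5 + 4)*(-3 - 1*(-4)) = 9*(-3 + 4) = 9*1 = 9)
(K(5, 2) + z)*E(-3) = (√(5² + 2²) + 9)*3 = (√(25 + 4) + 9)*3 = (√29 + 9)*3 = (9 + √29)*3 = 27 + 3*√29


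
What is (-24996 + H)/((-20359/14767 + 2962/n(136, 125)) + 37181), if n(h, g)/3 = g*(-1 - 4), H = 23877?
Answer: -30983011875/1029390262646 ≈ -0.030098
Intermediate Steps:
n(h, g) = -15*g (n(h, g) = 3*(g*(-1 - 4)) = 3*(g*(-5)) = 3*(-5*g) = -15*g)
(-24996 + H)/((-20359/14767 + 2962/n(136, 125)) + 37181) = (-24996 + 23877)/((-20359/14767 + 2962/((-15*125))) + 37181) = -1119/((-20359*1/14767 + 2962/(-1875)) + 37181) = -1119/((-20359/14767 + 2962*(-1/1875)) + 37181) = -1119/((-20359/14767 - 2962/1875) + 37181) = -1119/(-81912979/27688125 + 37181) = -1119/1029390262646/27688125 = -1119*27688125/1029390262646 = -30983011875/1029390262646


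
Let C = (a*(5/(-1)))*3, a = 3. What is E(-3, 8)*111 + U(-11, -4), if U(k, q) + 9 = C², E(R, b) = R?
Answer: 1683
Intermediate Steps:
C = -45 (C = (3*(5/(-1)))*3 = (3*(5*(-1)))*3 = (3*(-5))*3 = -15*3 = -45)
U(k, q) = 2016 (U(k, q) = -9 + (-45)² = -9 + 2025 = 2016)
E(-3, 8)*111 + U(-11, -4) = -3*111 + 2016 = -333 + 2016 = 1683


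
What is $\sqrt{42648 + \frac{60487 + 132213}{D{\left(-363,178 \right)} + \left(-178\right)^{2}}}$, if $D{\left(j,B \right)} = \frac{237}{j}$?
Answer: $\frac{2 \sqrt{696547827300697}}{255579} \approx 206.53$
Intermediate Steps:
$\sqrt{42648 + \frac{60487 + 132213}{D{\left(-363,178 \right)} + \left(-178\right)^{2}}} = \sqrt{42648 + \frac{60487 + 132213}{\frac{237}{-363} + \left(-178\right)^{2}}} = \sqrt{42648 + \frac{192700}{237 \left(- \frac{1}{363}\right) + 31684}} = \sqrt{42648 + \frac{192700}{- \frac{79}{121} + 31684}} = \sqrt{42648 + \frac{192700}{\frac{3833685}{121}}} = \sqrt{42648 + 192700 \cdot \frac{121}{3833685}} = \sqrt{42648 + \frac{4663340}{766737}} = \sqrt{\frac{32704462916}{766737}} = \frac{2 \sqrt{696547827300697}}{255579}$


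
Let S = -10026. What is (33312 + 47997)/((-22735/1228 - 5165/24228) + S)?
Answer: -302388008382/37356319723 ≈ -8.0947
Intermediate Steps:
(33312 + 47997)/((-22735/1228 - 5165/24228) + S) = (33312 + 47997)/((-22735/1228 - 5165/24228) - 10026) = 81309/((-22735*1/1228 - 5165*1/24228) - 10026) = 81309/((-22735/1228 - 5165/24228) - 10026) = 81309/(-69645775/3718998 - 10026) = 81309/(-37356319723/3718998) = 81309*(-3718998/37356319723) = -302388008382/37356319723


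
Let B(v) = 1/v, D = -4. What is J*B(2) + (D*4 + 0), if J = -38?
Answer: -35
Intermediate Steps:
J*B(2) + (D*4 + 0) = -38/2 + (-4*4 + 0) = -38*½ + (-16 + 0) = -19 - 16 = -35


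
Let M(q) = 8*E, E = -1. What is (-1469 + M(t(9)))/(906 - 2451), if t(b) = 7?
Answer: 1477/1545 ≈ 0.95599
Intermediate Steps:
M(q) = -8 (M(q) = 8*(-1) = -8)
(-1469 + M(t(9)))/(906 - 2451) = (-1469 - 8)/(906 - 2451) = -1477/(-1545) = -1477*(-1/1545) = 1477/1545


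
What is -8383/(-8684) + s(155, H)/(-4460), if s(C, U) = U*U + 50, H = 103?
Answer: -3448411/2420665 ≈ -1.4246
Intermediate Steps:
s(C, U) = 50 + U**2 (s(C, U) = U**2 + 50 = 50 + U**2)
-8383/(-8684) + s(155, H)/(-4460) = -8383/(-8684) + (50 + 103**2)/(-4460) = -8383*(-1/8684) + (50 + 10609)*(-1/4460) = 8383/8684 + 10659*(-1/4460) = 8383/8684 - 10659/4460 = -3448411/2420665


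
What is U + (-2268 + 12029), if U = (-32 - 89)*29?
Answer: 6252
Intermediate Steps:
U = -3509 (U = -121*29 = -3509)
U + (-2268 + 12029) = -3509 + (-2268 + 12029) = -3509 + 9761 = 6252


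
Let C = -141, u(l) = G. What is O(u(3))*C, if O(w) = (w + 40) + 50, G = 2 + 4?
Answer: -13536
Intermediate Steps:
G = 6
u(l) = 6
O(w) = 90 + w (O(w) = (40 + w) + 50 = 90 + w)
O(u(3))*C = (90 + 6)*(-141) = 96*(-141) = -13536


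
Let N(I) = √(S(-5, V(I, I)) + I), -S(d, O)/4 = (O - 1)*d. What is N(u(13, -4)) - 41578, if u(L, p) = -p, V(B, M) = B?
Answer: -41570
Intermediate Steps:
S(d, O) = -4*d*(-1 + O) (S(d, O) = -4*(O - 1)*d = -4*(-1 + O)*d = -4*d*(-1 + O))
N(I) = √(-20 + 21*I) (N(I) = √(4*(-5)*(1 - I) + I) = √((-20 + 20*I) + I) = √(-20 + 21*I))
N(u(13, -4)) - 41578 = √(-20 + 21*(-1*(-4))) - 41578 = √(-20 + 21*4) - 41578 = √(-20 + 84) - 41578 = √64 - 41578 = 8 - 41578 = -41570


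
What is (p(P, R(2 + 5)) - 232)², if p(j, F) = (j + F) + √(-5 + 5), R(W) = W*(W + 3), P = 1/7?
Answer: 1283689/49 ≈ 26198.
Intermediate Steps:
P = ⅐ ≈ 0.14286
R(W) = W*(3 + W)
p(j, F) = F + j (p(j, F) = (F + j) + √0 = (F + j) + 0 = F + j)
(p(P, R(2 + 5)) - 232)² = (((2 + 5)*(3 + (2 + 5)) + ⅐) - 232)² = ((7*(3 + 7) + ⅐) - 232)² = ((7*10 + ⅐) - 232)² = ((70 + ⅐) - 232)² = (491/7 - 232)² = (-1133/7)² = 1283689/49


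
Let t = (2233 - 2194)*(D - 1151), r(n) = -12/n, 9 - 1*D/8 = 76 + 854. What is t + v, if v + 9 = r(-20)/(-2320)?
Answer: -3854100003/11600 ≈ -3.3225e+5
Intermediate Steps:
D = -7368 (D = 72 - 8*(76 + 854) = 72 - 8*930 = 72 - 7440 = -7368)
t = -332241 (t = (2233 - 2194)*(-7368 - 1151) = 39*(-8519) = -332241)
v = -104403/11600 (v = -9 - 12/(-20)/(-2320) = -9 - 12*(-1/20)*(-1/2320) = -9 + (3/5)*(-1/2320) = -9 - 3/11600 = -104403/11600 ≈ -9.0003)
t + v = -332241 - 104403/11600 = -3854100003/11600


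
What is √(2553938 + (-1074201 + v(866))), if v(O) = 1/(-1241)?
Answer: 4*√142432177341/1241 ≈ 1216.4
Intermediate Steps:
v(O) = -1/1241
√(2553938 + (-1074201 + v(866))) = √(2553938 + (-1074201 - 1/1241)) = √(2553938 - 1333083442/1241) = √(1836353616/1241) = 4*√142432177341/1241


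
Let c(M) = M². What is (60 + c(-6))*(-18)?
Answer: -1728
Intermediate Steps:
(60 + c(-6))*(-18) = (60 + (-6)²)*(-18) = (60 + 36)*(-18) = 96*(-18) = -1728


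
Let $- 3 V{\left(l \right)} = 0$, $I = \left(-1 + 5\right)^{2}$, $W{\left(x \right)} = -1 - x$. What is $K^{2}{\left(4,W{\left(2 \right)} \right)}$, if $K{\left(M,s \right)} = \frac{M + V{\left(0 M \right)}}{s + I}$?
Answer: $\frac{16}{169} \approx 0.094675$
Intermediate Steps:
$I = 16$ ($I = 4^{2} = 16$)
$V{\left(l \right)} = 0$ ($V{\left(l \right)} = \left(- \frac{1}{3}\right) 0 = 0$)
$K{\left(M,s \right)} = \frac{M}{16 + s}$ ($K{\left(M,s \right)} = \frac{M + 0}{s + 16} = \frac{M}{16 + s}$)
$K^{2}{\left(4,W{\left(2 \right)} \right)} = \left(\frac{4}{16 - 3}\right)^{2} = \left(\frac{4}{13}\right)^{2} = \frac{16}{169}$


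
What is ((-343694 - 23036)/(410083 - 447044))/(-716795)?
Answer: -73346/5298691999 ≈ -1.3842e-5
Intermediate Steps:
((-343694 - 23036)/(410083 - 447044))/(-716795) = -366730/(-36961)*(-1/716795) = -366730*(-1/36961)*(-1/716795) = (366730/36961)*(-1/716795) = -73346/5298691999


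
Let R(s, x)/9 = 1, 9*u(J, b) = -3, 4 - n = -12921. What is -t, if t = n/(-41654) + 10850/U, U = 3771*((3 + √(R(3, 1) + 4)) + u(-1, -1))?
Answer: 4476643625/2775031134 - 10850*√13/22207 ≈ -0.14843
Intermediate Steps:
n = 12925 (n = 4 - 1*(-12921) = 4 + 12921 = 12925)
u(J, b) = -⅓ (u(J, b) = (⅑)*(-3) = -⅓)
R(s, x) = 9 (R(s, x) = 9*1 = 9)
U = 10056 + 3771*√13 (U = 3771*((3 + √(9 + 4)) - ⅓) = 3771*((3 + √13) - ⅓) = 3771*(8/3 + √13) = 10056 + 3771*√13 ≈ 23653.)
t = -12925/41654 + 10850/(10056 + 3771*√13) (t = 12925/(-41654) + 10850/(10056 + 3771*√13) = 12925*(-1/41654) + 10850/(10056 + 3771*√13) = -12925/41654 + 10850/(10056 + 3771*√13) ≈ 0.14843)
-t = -(-4476643625/2775031134 + 10850*√13/22207) = 4476643625/2775031134 - 10850*√13/22207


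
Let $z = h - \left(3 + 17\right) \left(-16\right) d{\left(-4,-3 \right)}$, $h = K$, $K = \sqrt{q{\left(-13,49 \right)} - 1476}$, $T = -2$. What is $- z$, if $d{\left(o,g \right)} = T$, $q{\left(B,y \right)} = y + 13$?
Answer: $640 - i \sqrt{1414} \approx 640.0 - 37.603 i$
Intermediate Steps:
$q{\left(B,y \right)} = 13 + y$
$d{\left(o,g \right)} = -2$
$K = i \sqrt{1414}$ ($K = \sqrt{\left(13 + 49\right) - 1476} = \sqrt{62 - 1476} = \sqrt{-1414} = i \sqrt{1414} \approx 37.603 i$)
$h = i \sqrt{1414} \approx 37.603 i$
$z = -640 + i \sqrt{1414}$ ($z = i \sqrt{1414} - \left(3 + 17\right) \left(-16\right) \left(-2\right) = i \sqrt{1414} - 20 \left(-16\right) \left(-2\right) = i \sqrt{1414} - \left(-320\right) \left(-2\right) = i \sqrt{1414} - 640 = -640 + i \sqrt{1414} \approx -640.0 + 37.603 i$)
$- z = - (-640 + i \sqrt{1414}) = 640 - i \sqrt{1414}$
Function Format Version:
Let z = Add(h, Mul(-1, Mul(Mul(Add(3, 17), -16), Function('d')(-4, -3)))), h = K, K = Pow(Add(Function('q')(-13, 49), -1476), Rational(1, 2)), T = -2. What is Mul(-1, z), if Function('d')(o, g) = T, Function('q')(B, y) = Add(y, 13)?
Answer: Add(640, Mul(-1, I, Pow(1414, Rational(1, 2)))) ≈ Add(640.00, Mul(-37.603, I))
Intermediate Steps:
Function('q')(B, y) = Add(13, y)
Function('d')(o, g) = -2
K = Mul(I, Pow(1414, Rational(1, 2))) (K = Pow(Add(Add(13, 49), -1476), Rational(1, 2)) = Pow(Add(62, -1476), Rational(1, 2)) = Pow(-1414, Rational(1, 2)) = Mul(I, Pow(1414, Rational(1, 2))) ≈ Mul(37.603, I))
h = Mul(I, Pow(1414, Rational(1, 2))) ≈ Mul(37.603, I)
z = Add(-640, Mul(I, Pow(1414, Rational(1, 2)))) (z = Add(Mul(I, Pow(1414, Rational(1, 2))), Mul(-1, Mul(Mul(Add(3, 17), -16), -2))) = Add(Mul(I, Pow(1414, Rational(1, 2))), Mul(-1, Mul(Mul(20, -16), -2))) = Add(Mul(I, Pow(1414, Rational(1, 2))), Mul(-1, Mul(-320, -2))) = Add(Mul(I, Pow(1414, Rational(1, 2))), Mul(-1, 640)) = Add(Mul(I, Pow(1414, Rational(1, 2))), -640) = Add(-640, Mul(I, Pow(1414, Rational(1, 2)))) ≈ Add(-640.00, Mul(37.603, I)))
Mul(-1, z) = Mul(-1, Add(-640, Mul(I, Pow(1414, Rational(1, 2))))) = Add(640, Mul(-1, I, Pow(1414, Rational(1, 2))))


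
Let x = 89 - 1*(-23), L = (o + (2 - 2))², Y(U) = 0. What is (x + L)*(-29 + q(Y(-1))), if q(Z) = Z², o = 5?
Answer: -3973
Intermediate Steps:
L = 25 (L = (5 + (2 - 2))² = (5 + 0)² = 5² = 25)
x = 112 (x = 89 + 23 = 112)
(x + L)*(-29 + q(Y(-1))) = (112 + 25)*(-29 + 0²) = 137*(-29 + 0) = 137*(-29) = -3973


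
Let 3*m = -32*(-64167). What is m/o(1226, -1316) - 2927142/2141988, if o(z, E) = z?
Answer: 121874227211/218839774 ≈ 556.91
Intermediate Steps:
m = 684448 (m = (-32*(-64167))/3 = (⅓)*2053344 = 684448)
m/o(1226, -1316) - 2927142/2141988 = 684448/1226 - 2927142/2141988 = 684448*(1/1226) - 2927142*1/2141988 = 342224/613 - 487857/356998 = 121874227211/218839774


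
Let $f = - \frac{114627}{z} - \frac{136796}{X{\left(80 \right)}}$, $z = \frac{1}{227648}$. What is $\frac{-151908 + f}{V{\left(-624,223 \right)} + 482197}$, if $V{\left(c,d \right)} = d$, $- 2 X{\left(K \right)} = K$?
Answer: $- \frac{260947557841}{4824200} \approx -54091.0$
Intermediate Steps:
$X{\left(K \right)} = - \frac{K}{2}$
$z = \frac{1}{227648} \approx 4.3927 \cdot 10^{-6}$
$f = - \frac{260946038761}{10}$ ($f = - 114627 \frac{1}{\frac{1}{227648}} - \frac{136796}{\left(- \frac{1}{2}\right) 80} = \left(-114627\right) 227648 - \frac{136796}{-40} = -26094607296 - - \frac{34199}{10} = -26094607296 + \frac{34199}{10} = - \frac{260946038761}{10} \approx -2.6095 \cdot 10^{10}$)
$\frac{-151908 + f}{V{\left(-624,223 \right)} + 482197} = \frac{-151908 - \frac{260946038761}{10}}{223 + 482197} = - \frac{260947557841}{10 \cdot 482420} = \left(- \frac{260947557841}{10}\right) \frac{1}{482420} = - \frac{260947557841}{4824200}$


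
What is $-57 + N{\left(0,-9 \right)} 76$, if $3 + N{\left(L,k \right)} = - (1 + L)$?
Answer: $-361$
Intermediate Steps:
$N{\left(L,k \right)} = -4 - L$ ($N{\left(L,k \right)} = -3 - \left(1 + L\right) = -4 - L$)
$-57 + N{\left(0,-9 \right)} 76 = -57 + \left(-4 - 0\right) 76 = -57 + \left(-4 + 0\right) 76 = -57 - 304 = -361$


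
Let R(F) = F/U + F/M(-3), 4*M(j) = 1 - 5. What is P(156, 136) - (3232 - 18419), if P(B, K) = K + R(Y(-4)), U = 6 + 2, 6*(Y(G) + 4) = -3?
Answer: 245231/16 ≈ 15327.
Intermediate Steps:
Y(G) = -9/2 (Y(G) = -4 + (⅙)*(-3) = -4 - ½ = -9/2)
U = 8
M(j) = -1 (M(j) = (1 - 5)/4 = (¼)*(-4) = -1)
R(F) = -7*F/8 (R(F) = F/8 + F/(-1) = F*(⅛) + F*(-1) = F/8 - F = -7*F/8)
P(B, K) = 63/16 + K (P(B, K) = K - 7/8*(-9/2) = K + 63/16 = 63/16 + K)
P(156, 136) - (3232 - 18419) = (63/16 + 136) - (3232 - 18419) = 2239/16 - 1*(-15187) = 2239/16 + 15187 = 245231/16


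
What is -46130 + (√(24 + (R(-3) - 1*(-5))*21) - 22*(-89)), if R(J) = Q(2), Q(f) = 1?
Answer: -44172 + 5*√6 ≈ -44160.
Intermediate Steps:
R(J) = 1
-46130 + (√(24 + (R(-3) - 1*(-5))*21) - 22*(-89)) = -46130 + (√(24 + (1 - 1*(-5))*21) - 22*(-89)) = -46130 + (√(24 + (1 + 5)*21) + 1958) = -46130 + (√(24 + 6*21) + 1958) = -46130 + (√(24 + 126) + 1958) = -46130 + (√150 + 1958) = -46130 + (5*√6 + 1958) = -46130 + (1958 + 5*√6) = -44172 + 5*√6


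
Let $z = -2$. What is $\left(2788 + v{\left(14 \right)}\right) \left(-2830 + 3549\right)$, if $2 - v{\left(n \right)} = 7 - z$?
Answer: $1999539$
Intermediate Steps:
$v{\left(n \right)} = -7$ ($v{\left(n \right)} = 2 - \left(7 - -2\right) = 2 - \left(7 + 2\right) = 2 - 9 = -7$)
$\left(2788 + v{\left(14 \right)}\right) \left(-2830 + 3549\right) = \left(2788 - 7\right) \left(-2830 + 3549\right) = 2781 \cdot 719 = 1999539$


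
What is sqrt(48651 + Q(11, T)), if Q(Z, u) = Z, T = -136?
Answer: sqrt(48662) ≈ 220.59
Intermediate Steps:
sqrt(48651 + Q(11, T)) = sqrt(48651 + 11) = sqrt(48662)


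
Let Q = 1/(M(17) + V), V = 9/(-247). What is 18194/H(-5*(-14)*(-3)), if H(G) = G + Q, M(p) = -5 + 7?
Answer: -8824090/101603 ≈ -86.849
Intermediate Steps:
V = -9/247 (V = 9*(-1/247) = -9/247 ≈ -0.036437)
M(p) = 2
Q = 247/485 (Q = 1/(2 - 9/247) = 1/(485/247) = 247/485 ≈ 0.50928)
H(G) = 247/485 + G (H(G) = G + 247/485 = 247/485 + G)
18194/H(-5*(-14)*(-3)) = 18194/(247/485 - 5*(-14)*(-3)) = 18194/(247/485 + 70*(-3)) = 18194/(247/485 - 210) = 18194/(-101603/485) = 18194*(-485/101603) = -8824090/101603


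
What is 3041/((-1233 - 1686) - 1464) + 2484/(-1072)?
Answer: -3536831/1174644 ≈ -3.0110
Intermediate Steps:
3041/((-1233 - 1686) - 1464) + 2484/(-1072) = 3041/(-2919 - 1464) + 2484*(-1/1072) = 3041/(-4383) - 621/268 = 3041*(-1/4383) - 621/268 = -3041/4383 - 621/268 = -3536831/1174644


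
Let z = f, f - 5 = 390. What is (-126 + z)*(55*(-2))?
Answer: -29590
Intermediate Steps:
f = 395 (f = 5 + 390 = 395)
z = 395
(-126 + z)*(55*(-2)) = (-126 + 395)*(55*(-2)) = 269*(-110) = -29590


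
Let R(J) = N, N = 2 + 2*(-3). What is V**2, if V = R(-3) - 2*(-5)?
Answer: 36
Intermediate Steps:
N = -4 (N = 2 - 6 = -4)
R(J) = -4
V = 6 (V = -4 - 2*(-5) = -4 + 10 = 6)
V**2 = 6**2 = 36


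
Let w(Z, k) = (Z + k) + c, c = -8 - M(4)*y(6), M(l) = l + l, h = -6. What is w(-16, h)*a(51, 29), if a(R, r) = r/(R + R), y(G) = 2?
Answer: -667/51 ≈ -13.078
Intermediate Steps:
M(l) = 2*l
a(R, r) = r/(2*R) (a(R, r) = r/((2*R)) = r*(1/(2*R)) = r/(2*R))
c = -24 (c = -8 - 2*4*2 = -8 - 8*2 = -8 - 1*16 = -8 - 16 = -24)
w(Z, k) = -24 + Z + k (w(Z, k) = (Z + k) - 24 = -24 + Z + k)
w(-16, h)*a(51, 29) = (-24 - 16 - 6)*((1/2)*29/51) = -23*29/51 = -46*29/102 = -667/51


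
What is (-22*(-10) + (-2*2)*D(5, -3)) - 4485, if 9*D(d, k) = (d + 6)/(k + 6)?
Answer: -115199/27 ≈ -4266.6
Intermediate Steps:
D(d, k) = (6 + d)/(9*(6 + k)) (D(d, k) = ((d + 6)/(k + 6))/9 = ((6 + d)/(6 + k))/9 = (6 + d)/(9*(6 + k)))
(-22*(-10) + (-2*2)*D(5, -3)) - 4485 = (-22*(-10) + (-2*2)*((6 + 5)/(9*(6 - 3)))) - 4485 = (220 - 4*11/(9*3)) - 4485 = (220 - 4*11/27) - 4485 = (220 - 44/27) - 4485 = 5896/27 - 4485 = -115199/27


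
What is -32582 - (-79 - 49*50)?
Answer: -30053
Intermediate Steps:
-32582 - (-79 - 49*50) = -32582 - (-79 - 2450) = -32582 - 1*(-2529) = -32582 + 2529 = -30053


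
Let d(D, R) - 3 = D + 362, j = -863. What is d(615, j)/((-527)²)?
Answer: 980/277729 ≈ 0.0035286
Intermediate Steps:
d(D, R) = 365 + D (d(D, R) = 3 + (D + 362) = 3 + (362 + D) = 365 + D)
d(615, j)/((-527)²) = (365 + 615)/((-527)²) = 980/277729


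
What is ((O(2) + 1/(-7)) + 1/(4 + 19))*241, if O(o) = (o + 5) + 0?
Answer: 267751/161 ≈ 1663.0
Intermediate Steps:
O(o) = 5 + o (O(o) = (5 + o) + 0 = 5 + o)
((O(2) + 1/(-7)) + 1/(4 + 19))*241 = (((5 + 2) + 1/(-7)) + 1/(4 + 19))*241 = ((7 - ⅐) + 1/23)*241 = (48/7 + 1/23)*241 = (1111/161)*241 = 267751/161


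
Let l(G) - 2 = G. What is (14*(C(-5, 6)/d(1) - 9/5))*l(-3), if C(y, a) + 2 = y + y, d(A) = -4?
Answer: -84/5 ≈ -16.800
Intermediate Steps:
C(y, a) = -2 + 2*y (C(y, a) = -2 + (y + y) = -2 + 2*y)
l(G) = 2 + G
(14*(C(-5, 6)/d(1) - 9/5))*l(-3) = (14*((-2 + 2*(-5))/(-4) - 9/5))*(2 - 3) = (14*((-2 - 10)*(-¼) - 9*⅕))*(-1) = (14*(-12*(-¼) - 9/5))*(-1) = (14*(3 - 9/5))*(-1) = (14*(6/5))*(-1) = (84/5)*(-1) = -84/5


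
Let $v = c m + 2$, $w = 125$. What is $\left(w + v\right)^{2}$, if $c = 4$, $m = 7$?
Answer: $24025$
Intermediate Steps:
$v = 30$ ($v = 4 \cdot 7 + 2 = 28 + 2 = 30$)
$\left(w + v\right)^{2} = \left(125 + 30\right)^{2} = 155^{2} = 24025$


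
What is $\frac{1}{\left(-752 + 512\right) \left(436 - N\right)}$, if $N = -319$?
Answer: $- \frac{1}{181200} \approx -5.5188 \cdot 10^{-6}$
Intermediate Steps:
$\frac{1}{\left(-752 + 512\right) \left(436 - N\right)} = \frac{1}{\left(-752 + 512\right) \left(436 - -319\right)} = \frac{1}{\left(-240\right) \left(436 + 319\right)} = - \frac{1}{240 \cdot 755} = \left(- \frac{1}{240}\right) \frac{1}{755} = - \frac{1}{181200}$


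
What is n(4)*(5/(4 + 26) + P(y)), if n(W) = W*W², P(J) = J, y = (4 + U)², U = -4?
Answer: 32/3 ≈ 10.667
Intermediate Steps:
y = 0 (y = (4 - 4)² = 0² = 0)
n(W) = W³
n(4)*(5/(4 + 26) + P(y)) = 4³*(5/(4 + 26) + 0) = 64*(5/30 + 0) = 64*(5*(1/30) + 0) = 64*(⅙ + 0) = 64*(⅙) = 32/3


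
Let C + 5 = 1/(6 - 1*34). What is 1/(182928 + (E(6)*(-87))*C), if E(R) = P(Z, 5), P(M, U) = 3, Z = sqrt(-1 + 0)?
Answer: 28/5158785 ≈ 5.4276e-6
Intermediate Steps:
Z = I (Z = sqrt(-1) = I ≈ 1.0*I)
C = -141/28 (C = -5 + 1/(6 - 1*34) = -5 + 1/(6 - 34) = -5 + 1/(-28) = -5 - 1/28 = -141/28 ≈ -5.0357)
E(R) = 3
1/(182928 + (E(6)*(-87))*C) = 1/(182928 + (3*(-87))*(-141/28)) = 1/(182928 - 261*(-141/28)) = 1/(182928 + 36801/28) = 1/(5158785/28) = 28/5158785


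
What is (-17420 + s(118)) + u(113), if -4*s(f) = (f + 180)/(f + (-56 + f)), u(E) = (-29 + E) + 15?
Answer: -6235709/360 ≈ -17321.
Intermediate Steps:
u(E) = -14 + E
s(f) = -(180 + f)/(4*(-56 + 2*f)) (s(f) = -(f + 180)/(4*(f + (-56 + f))) = -(180 + f)/(4*(-56 + 2*f)))
(-17420 + s(118)) + u(113) = (-17420 + (-180 - 1*118)/(8*(-28 + 118))) + (-14 + 113) = (-17420 + (1/8)*(-180 - 118)/90) + 99 = (-17420 + (1/8)*(1/90)*(-298)) + 99 = (-17420 - 149/360) + 99 = -6271349/360 + 99 = -6235709/360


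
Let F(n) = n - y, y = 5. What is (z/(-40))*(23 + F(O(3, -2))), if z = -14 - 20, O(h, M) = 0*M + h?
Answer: 357/20 ≈ 17.850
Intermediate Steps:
O(h, M) = h (O(h, M) = 0 + h = h)
F(n) = -5 + n (F(n) = n - 1*5 = n - 5 = -5 + n)
z = -34
(z/(-40))*(23 + F(O(3, -2))) = (-34/(-40))*(23 + (-5 + 3)) = (-34*(-1/40))*(23 - 2) = (17/20)*21 = 357/20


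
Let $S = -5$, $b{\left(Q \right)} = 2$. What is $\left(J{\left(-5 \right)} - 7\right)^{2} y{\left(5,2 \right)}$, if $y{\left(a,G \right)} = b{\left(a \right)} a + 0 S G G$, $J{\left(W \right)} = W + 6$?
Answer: $360$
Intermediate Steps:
$J{\left(W \right)} = 6 + W$
$y{\left(a,G \right)} = 2 a$ ($y{\left(a,G \right)} = 2 a + 0 \left(-5\right) G G = 2 a + 0 G G = 2 a + 0 G = 2 a + 0 = 2 a$)
$\left(J{\left(-5 \right)} - 7\right)^{2} y{\left(5,2 \right)} = \left(\left(6 - 5\right) - 7\right)^{2} \cdot 2 \cdot 5 = \left(1 - 7\right)^{2} \cdot 10 = \left(-6\right)^{2} \cdot 10 = 36 \cdot 10 = 360$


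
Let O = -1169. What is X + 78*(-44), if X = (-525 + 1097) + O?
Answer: -4029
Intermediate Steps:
X = -597 (X = (-525 + 1097) - 1169 = 572 - 1169 = -597)
X + 78*(-44) = -597 + 78*(-44) = -597 - 3432 = -4029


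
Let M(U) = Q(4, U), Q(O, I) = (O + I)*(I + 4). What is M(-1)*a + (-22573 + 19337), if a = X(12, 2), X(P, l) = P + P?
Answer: -3020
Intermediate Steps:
X(P, l) = 2*P
Q(O, I) = (4 + I)*(I + O) (Q(O, I) = (I + O)*(4 + I) = (4 + I)*(I + O))
M(U) = 16 + U² + 8*U (M(U) = U² + 4*U + 4*4 + U*4 = U² + 4*U + 16 + 4*U = 16 + U² + 8*U)
a = 24 (a = 2*12 = 24)
M(-1)*a + (-22573 + 19337) = (16 + (-1)² + 8*(-1))*24 + (-22573 + 19337) = (16 + 1 - 8)*24 - 3236 = 9*24 - 3236 = 216 - 3236 = -3020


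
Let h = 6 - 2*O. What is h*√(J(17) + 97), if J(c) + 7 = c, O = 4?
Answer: -2*√107 ≈ -20.688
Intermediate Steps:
J(c) = -7 + c
h = -2 (h = 6 - 2*4 = 6 - 8 = -2)
h*√(J(17) + 97) = -2*√((-7 + 17) + 97) = -2*√(10 + 97) = -2*√107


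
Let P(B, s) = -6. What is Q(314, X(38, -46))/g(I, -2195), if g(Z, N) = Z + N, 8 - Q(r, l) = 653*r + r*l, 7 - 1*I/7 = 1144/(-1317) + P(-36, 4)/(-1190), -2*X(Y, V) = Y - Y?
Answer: 22952531130/239557241 ≈ 95.812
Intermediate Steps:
X(Y, V) = 0 (X(Y, V) = -(Y - Y)/2 = -1/2*0 = 0)
I = 6162034/111945 (I = 49 - 7*(1144/(-1317) - 6/(-1190)) = 49 - 7*(1144*(-1/1317) - 6*(-1/1190)) = 49 - 7*(-1144/1317 + 3/595) = 49 - 7*(-676729/783615) = 49 + 676729/111945 = 6162034/111945 ≈ 55.045)
Q(r, l) = 8 - 653*r - l*r (Q(r, l) = 8 - (653*r + r*l) = 8 - (653*r + l*r) = 8 + (-653*r - l*r) = 8 - 653*r - l*r)
g(Z, N) = N + Z
Q(314, X(38, -46))/g(I, -2195) = (8 - 653*314 - 1*0*314)/(-2195 + 6162034/111945) = (8 - 205042 + 0)/(-239557241/111945) = -205034*(-111945/239557241) = 22952531130/239557241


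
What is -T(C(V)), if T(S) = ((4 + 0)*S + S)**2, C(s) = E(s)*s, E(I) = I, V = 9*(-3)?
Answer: -13286025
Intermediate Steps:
V = -27
C(s) = s**2 (C(s) = s*s = s**2)
T(S) = 25*S**2 (T(S) = (4*S + S)**2 = (5*S)**2 = 25*S**2)
-T(C(V)) = -25*((-27)**2)**2 = -25*729**2 = -25*531441 = -1*13286025 = -13286025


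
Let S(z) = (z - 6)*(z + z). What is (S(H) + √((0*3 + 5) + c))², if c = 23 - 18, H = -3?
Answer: 2926 + 108*√10 ≈ 3267.5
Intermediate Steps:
S(z) = 2*z*(-6 + z) (S(z) = (-6 + z)*(2*z) = 2*z*(-6 + z))
c = 5
(S(H) + √((0*3 + 5) + c))² = (2*(-3)*(-6 - 3) + √((0*3 + 5) + 5))² = (2*(-3)*(-9) + √((0 + 5) + 5))² = (54 + √(5 + 5))² = (54 + √10)²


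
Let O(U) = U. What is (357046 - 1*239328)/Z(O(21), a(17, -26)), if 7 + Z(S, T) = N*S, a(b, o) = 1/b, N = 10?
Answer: 117718/203 ≈ 579.89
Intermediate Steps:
Z(S, T) = -7 + 10*S
(357046 - 1*239328)/Z(O(21), a(17, -26)) = (357046 - 1*239328)/(-7 + 10*21) = (357046 - 239328)/(-7 + 210) = 117718/203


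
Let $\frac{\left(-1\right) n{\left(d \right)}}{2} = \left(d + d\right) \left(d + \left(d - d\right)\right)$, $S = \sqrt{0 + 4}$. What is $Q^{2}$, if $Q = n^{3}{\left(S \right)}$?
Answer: $16777216$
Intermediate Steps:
$S = 2$ ($S = \sqrt{4} = 2$)
$n{\left(d \right)} = - 4 d^{2}$ ($n{\left(d \right)} = - 2 \left(d + d\right) \left(d + \left(d - d\right)\right) = - 2 \cdot 2 d \left(d + 0\right) = - 2 \cdot 2 d d = - 2 \cdot 2 d^{2} = - 4 d^{2}$)
$Q = -4096$ ($Q = \left(- 4 \cdot 2^{2}\right)^{3} = \left(\left(-4\right) 4\right)^{3} = \left(-16\right)^{3} = -4096$)
$Q^{2} = \left(-4096\right)^{2} = 16777216$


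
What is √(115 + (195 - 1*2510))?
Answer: 10*I*√22 ≈ 46.904*I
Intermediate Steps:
√(115 + (195 - 1*2510)) = √(115 + (195 - 2510)) = √(115 - 2315) = √(-2200) = 10*I*√22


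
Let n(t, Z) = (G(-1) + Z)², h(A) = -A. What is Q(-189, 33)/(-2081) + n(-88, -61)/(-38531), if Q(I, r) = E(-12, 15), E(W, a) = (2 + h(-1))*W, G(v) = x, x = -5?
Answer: -7677720/80183011 ≈ -0.095752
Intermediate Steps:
G(v) = -5
E(W, a) = 3*W (E(W, a) = (2 - 1*(-1))*W = (2 + 1)*W = 3*W)
Q(I, r) = -36 (Q(I, r) = 3*(-12) = -36)
n(t, Z) = (-5 + Z)²
Q(-189, 33)/(-2081) + n(-88, -61)/(-38531) = -36/(-2081) + (-5 - 61)²/(-38531) = -36*(-1/2081) + (-66)²*(-1/38531) = 36/2081 + 4356*(-1/38531) = 36/2081 - 4356/38531 = -7677720/80183011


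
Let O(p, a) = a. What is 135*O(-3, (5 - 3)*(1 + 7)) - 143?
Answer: 2017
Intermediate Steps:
135*O(-3, (5 - 3)*(1 + 7)) - 143 = 135*((5 - 3)*(1 + 7)) - 143 = 135*(2*8) - 143 = 135*16 - 143 = 2160 - 143 = 2017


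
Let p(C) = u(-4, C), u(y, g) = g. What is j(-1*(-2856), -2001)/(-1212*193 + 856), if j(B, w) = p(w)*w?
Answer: -4004001/233060 ≈ -17.180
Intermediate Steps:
p(C) = C
j(B, w) = w**2 (j(B, w) = w*w = w**2)
j(-1*(-2856), -2001)/(-1212*193 + 856) = (-2001)**2/(-1212*193 + 856) = 4004001/(-233916 + 856) = 4004001/(-233060) = 4004001*(-1/233060) = -4004001/233060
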